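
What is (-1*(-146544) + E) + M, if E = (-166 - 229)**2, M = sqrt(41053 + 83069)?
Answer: 302569 + sqrt(124122) ≈ 3.0292e+5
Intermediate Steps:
M = sqrt(124122) ≈ 352.31
E = 156025 (E = (-395)**2 = 156025)
(-1*(-146544) + E) + M = (-1*(-146544) + 156025) + sqrt(124122) = (146544 + 156025) + sqrt(124122) = 302569 + sqrt(124122)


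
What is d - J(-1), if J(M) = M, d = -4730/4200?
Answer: -53/420 ≈ -0.12619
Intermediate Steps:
d = -473/420 (d = -4730*1/4200 = -473/420 ≈ -1.1262)
d - J(-1) = -473/420 - 1*(-1) = -473/420 + 1 = -53/420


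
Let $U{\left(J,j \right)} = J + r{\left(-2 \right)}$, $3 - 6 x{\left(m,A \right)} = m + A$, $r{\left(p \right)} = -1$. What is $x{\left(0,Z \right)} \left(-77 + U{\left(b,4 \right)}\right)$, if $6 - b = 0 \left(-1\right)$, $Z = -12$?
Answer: $-180$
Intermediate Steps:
$b = 6$ ($b = 6 - 0 \left(-1\right) = 6 - 0 = 6 + 0 = 6$)
$x{\left(m,A \right)} = \frac{1}{2} - \frac{A}{6} - \frac{m}{6}$ ($x{\left(m,A \right)} = \frac{1}{2} - \frac{m + A}{6} = \frac{1}{2} - \frac{A + m}{6} = \frac{1}{2} - \left(\frac{A}{6} + \frac{m}{6}\right) = \frac{1}{2} - \frac{A}{6} - \frac{m}{6}$)
$U{\left(J,j \right)} = -1 + J$ ($U{\left(J,j \right)} = J - 1 = -1 + J$)
$x{\left(0,Z \right)} \left(-77 + U{\left(b,4 \right)}\right) = \left(\frac{1}{2} - -2 - 0\right) \left(-77 + \left(-1 + 6\right)\right) = \left(\frac{1}{2} + 2 + 0\right) \left(-77 + 5\right) = \frac{5}{2} \left(-72\right) = -180$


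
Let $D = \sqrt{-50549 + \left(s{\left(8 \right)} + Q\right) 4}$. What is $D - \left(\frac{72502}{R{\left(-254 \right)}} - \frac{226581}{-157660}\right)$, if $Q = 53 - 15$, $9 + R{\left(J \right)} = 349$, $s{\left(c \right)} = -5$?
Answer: $- \frac{575385143}{2680220} + i \sqrt{50417} \approx -214.68 + 224.54 i$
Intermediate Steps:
$R{\left(J \right)} = 340$ ($R{\left(J \right)} = -9 + 349 = 340$)
$Q = 38$
$D = i \sqrt{50417}$ ($D = \sqrt{-50549 + \left(-5 + 38\right) 4} = \sqrt{-50549 + 33 \cdot 4} = \sqrt{-50549 + 132} = \sqrt{-50417} = i \sqrt{50417} \approx 224.54 i$)
$D - \left(\frac{72502}{R{\left(-254 \right)}} - \frac{226581}{-157660}\right) = i \sqrt{50417} - \left(\frac{72502}{340} - \frac{226581}{-157660}\right) = i \sqrt{50417} - \left(72502 \cdot \frac{1}{340} - - \frac{226581}{157660}\right) = i \sqrt{50417} - \left(\frac{36251}{170} + \frac{226581}{157660}\right) = i \sqrt{50417} - \frac{575385143}{2680220} = - \frac{575385143}{2680220} + i \sqrt{50417}$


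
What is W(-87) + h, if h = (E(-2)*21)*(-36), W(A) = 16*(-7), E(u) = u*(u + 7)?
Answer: 7448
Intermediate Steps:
E(u) = u*(7 + u)
W(A) = -112
h = 7560 (h = (-2*(7 - 2)*21)*(-36) = (-2*5*21)*(-36) = -10*21*(-36) = -210*(-36) = 7560)
W(-87) + h = -112 + 7560 = 7448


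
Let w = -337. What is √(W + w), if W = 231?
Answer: I*√106 ≈ 10.296*I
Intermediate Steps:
√(W + w) = √(231 - 337) = √(-106) = I*√106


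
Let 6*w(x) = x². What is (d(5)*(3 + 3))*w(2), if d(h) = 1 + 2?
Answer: 12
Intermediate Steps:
d(h) = 3
w(x) = x²/6
(d(5)*(3 + 3))*w(2) = (3*(3 + 3))*((⅙)*2²) = (3*6)*((⅙)*4) = 18*(⅔) = 12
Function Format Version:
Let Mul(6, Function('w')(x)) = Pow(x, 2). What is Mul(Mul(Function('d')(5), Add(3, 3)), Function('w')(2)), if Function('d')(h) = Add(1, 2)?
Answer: 12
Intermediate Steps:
Function('d')(h) = 3
Function('w')(x) = Mul(Rational(1, 6), Pow(x, 2))
Mul(Mul(Function('d')(5), Add(3, 3)), Function('w')(2)) = Mul(Mul(3, Add(3, 3)), Mul(Rational(1, 6), Pow(2, 2))) = Mul(Mul(3, 6), Mul(Rational(1, 6), 4)) = Mul(18, Rational(2, 3)) = 12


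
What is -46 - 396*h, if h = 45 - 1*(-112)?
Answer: -62218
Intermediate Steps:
h = 157 (h = 45 + 112 = 157)
-46 - 396*h = -46 - 396*157 = -46 - 62172 = -62218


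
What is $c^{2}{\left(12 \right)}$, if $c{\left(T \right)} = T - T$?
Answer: $0$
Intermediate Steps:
$c{\left(T \right)} = 0$
$c^{2}{\left(12 \right)} = 0^{2} = 0$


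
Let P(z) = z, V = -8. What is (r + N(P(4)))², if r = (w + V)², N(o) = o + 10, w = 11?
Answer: 529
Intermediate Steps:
N(o) = 10 + o
r = 9 (r = (11 - 8)² = 3² = 9)
(r + N(P(4)))² = (9 + (10 + 4))² = (9 + 14)² = 23² = 529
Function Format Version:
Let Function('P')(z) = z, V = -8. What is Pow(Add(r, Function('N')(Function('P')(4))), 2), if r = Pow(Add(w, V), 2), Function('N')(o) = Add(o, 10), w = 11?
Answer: 529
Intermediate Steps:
Function('N')(o) = Add(10, o)
r = 9 (r = Pow(Add(11, -8), 2) = Pow(3, 2) = 9)
Pow(Add(r, Function('N')(Function('P')(4))), 2) = Pow(Add(9, Add(10, 4)), 2) = Pow(Add(9, 14), 2) = Pow(23, 2) = 529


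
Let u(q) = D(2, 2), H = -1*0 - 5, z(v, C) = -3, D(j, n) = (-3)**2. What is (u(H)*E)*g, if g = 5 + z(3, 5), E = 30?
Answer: 540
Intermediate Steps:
D(j, n) = 9
H = -5 (H = 0 - 5 = -5)
u(q) = 9
g = 2 (g = 5 - 3 = 2)
(u(H)*E)*g = (9*30)*2 = 270*2 = 540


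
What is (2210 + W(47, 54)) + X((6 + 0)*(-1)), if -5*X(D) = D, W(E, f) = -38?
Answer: 10866/5 ≈ 2173.2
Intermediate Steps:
X(D) = -D/5
(2210 + W(47, 54)) + X((6 + 0)*(-1)) = (2210 - 38) - (6 + 0)*(-1)/5 = 2172 - 6*(-1)/5 = 2172 - ⅕*(-6) = 2172 + 6/5 = 10866/5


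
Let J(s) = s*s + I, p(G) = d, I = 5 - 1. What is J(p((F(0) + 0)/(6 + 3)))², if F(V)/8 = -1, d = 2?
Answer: 64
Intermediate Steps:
F(V) = -8 (F(V) = 8*(-1) = -8)
I = 4
p(G) = 2
J(s) = 4 + s² (J(s) = s*s + 4 = s² + 4 = 4 + s²)
J(p((F(0) + 0)/(6 + 3)))² = (4 + 2²)² = (4 + 4)² = 8² = 64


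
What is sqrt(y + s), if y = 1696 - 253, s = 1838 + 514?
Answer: sqrt(3795) ≈ 61.604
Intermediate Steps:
s = 2352
y = 1443
sqrt(y + s) = sqrt(1443 + 2352) = sqrt(3795)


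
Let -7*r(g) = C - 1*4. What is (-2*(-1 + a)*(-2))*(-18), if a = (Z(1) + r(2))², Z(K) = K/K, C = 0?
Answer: -5184/49 ≈ -105.80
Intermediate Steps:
Z(K) = 1
r(g) = 4/7 (r(g) = -(0 - 1*4)/7 = -(0 - 4)/7 = -⅐*(-4) = 4/7)
a = 121/49 (a = (1 + 4/7)² = (11/7)² = 121/49 ≈ 2.4694)
(-2*(-1 + a)*(-2))*(-18) = (-2*(-1 + 121/49)*(-2))*(-18) = (-2*72/49*(-2))*(-18) = -144/49*(-2)*(-18) = (288/49)*(-18) = -5184/49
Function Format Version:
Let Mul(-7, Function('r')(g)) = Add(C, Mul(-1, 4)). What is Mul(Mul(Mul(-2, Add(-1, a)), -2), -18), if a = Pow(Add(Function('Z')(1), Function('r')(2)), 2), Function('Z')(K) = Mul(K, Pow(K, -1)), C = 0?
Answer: Rational(-5184, 49) ≈ -105.80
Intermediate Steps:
Function('Z')(K) = 1
Function('r')(g) = Rational(4, 7) (Function('r')(g) = Mul(Rational(-1, 7), Add(0, Mul(-1, 4))) = Mul(Rational(-1, 7), Add(0, -4)) = Mul(Rational(-1, 7), -4) = Rational(4, 7))
a = Rational(121, 49) (a = Pow(Add(1, Rational(4, 7)), 2) = Pow(Rational(11, 7), 2) = Rational(121, 49) ≈ 2.4694)
Mul(Mul(Mul(-2, Add(-1, a)), -2), -18) = Mul(Mul(Mul(-2, Add(-1, Rational(121, 49))), -2), -18) = Mul(Mul(Mul(-2, Rational(72, 49)), -2), -18) = Mul(Mul(Rational(-144, 49), -2), -18) = Mul(Rational(288, 49), -18) = Rational(-5184, 49)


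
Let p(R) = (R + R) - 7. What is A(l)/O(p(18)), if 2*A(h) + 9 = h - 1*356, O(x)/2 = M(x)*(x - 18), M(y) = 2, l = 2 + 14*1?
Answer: -349/88 ≈ -3.9659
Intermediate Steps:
l = 16 (l = 2 + 14 = 16)
p(R) = -7 + 2*R (p(R) = 2*R - 7 = -7 + 2*R)
O(x) = -72 + 4*x (O(x) = 2*(2*(x - 18)) = 2*(2*(-18 + x)) = 2*(-36 + 2*x) = -72 + 4*x)
A(h) = -365/2 + h/2 (A(h) = -9/2 + (h - 1*356)/2 = -9/2 + (h - 356)/2 = -9/2 + (-356 + h)/2 = -9/2 + (-178 + h/2) = -365/2 + h/2)
A(l)/O(p(18)) = (-365/2 + (1/2)*16)/(-72 + 4*(-7 + 2*18)) = (-365/2 + 8)/(-72 + 4*(-7 + 36)) = -349/(2*(-72 + 4*29)) = -349/(2*(-72 + 116)) = -349/2/44 = -349/2*1/44 = -349/88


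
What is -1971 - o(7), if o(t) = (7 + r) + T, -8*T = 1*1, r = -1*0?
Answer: -15823/8 ≈ -1977.9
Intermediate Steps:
r = 0
T = -⅛ (T = -1/8 = -⅛*1 = -⅛ ≈ -0.12500)
o(t) = 55/8 (o(t) = (7 + 0) - ⅛ = 7 - ⅛ = 55/8)
-1971 - o(7) = -1971 - 1*55/8 = -1971 - 55/8 = -15823/8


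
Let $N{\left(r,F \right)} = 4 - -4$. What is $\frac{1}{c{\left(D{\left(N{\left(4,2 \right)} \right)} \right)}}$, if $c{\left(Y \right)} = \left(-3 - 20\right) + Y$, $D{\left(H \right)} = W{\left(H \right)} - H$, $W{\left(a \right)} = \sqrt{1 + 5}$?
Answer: $- \frac{31}{955} - \frac{\sqrt{6}}{955} \approx -0.035026$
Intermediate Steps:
$W{\left(a \right)} = \sqrt{6}$
$N{\left(r,F \right)} = 8$ ($N{\left(r,F \right)} = 4 + 4 = 8$)
$D{\left(H \right)} = \sqrt{6} - H$
$c{\left(Y \right)} = -23 + Y$
$\frac{1}{c{\left(D{\left(N{\left(4,2 \right)} \right)} \right)}} = \frac{1}{-23 + \left(\sqrt{6} - 8\right)} = \frac{1}{-23 - \left(8 - \sqrt{6}\right)} = \frac{1}{-31 + \sqrt{6}}$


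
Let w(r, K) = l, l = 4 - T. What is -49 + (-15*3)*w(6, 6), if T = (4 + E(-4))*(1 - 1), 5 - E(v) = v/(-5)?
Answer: -229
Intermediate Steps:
E(v) = 5 + v/5 (E(v) = 5 - v/(-5) = 5 - v*(-1)/5 = 5 - (-1)*v/5 = 5 + v/5)
T = 0 (T = (4 + (5 + (⅕)*(-4)))*(1 - 1) = (4 + (5 - ⅘))*0 = (4 + 21/5)*0 = (41/5)*0 = 0)
l = 4 (l = 4 - 1*0 = 4 + 0 = 4)
w(r, K) = 4
-49 + (-15*3)*w(6, 6) = -49 - 15*3*4 = -49 - 45*4 = -49 - 180 = -229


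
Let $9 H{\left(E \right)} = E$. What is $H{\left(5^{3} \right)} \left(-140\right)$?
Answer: $- \frac{17500}{9} \approx -1944.4$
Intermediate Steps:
$H{\left(E \right)} = \frac{E}{9}$
$H{\left(5^{3} \right)} \left(-140\right) = \frac{5^{3}}{9} \left(-140\right) = \frac{1}{9} \cdot 125 \left(-140\right) = \frac{125}{9} \left(-140\right) = - \frac{17500}{9}$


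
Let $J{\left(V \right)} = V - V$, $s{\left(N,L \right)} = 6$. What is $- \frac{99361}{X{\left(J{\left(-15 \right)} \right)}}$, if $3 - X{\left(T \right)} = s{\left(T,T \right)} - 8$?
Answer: $- \frac{99361}{5} \approx -19872.0$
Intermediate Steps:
$J{\left(V \right)} = 0$
$X{\left(T \right)} = 5$ ($X{\left(T \right)} = 3 - \left(6 - 8\right) = 3 - -2 = 3 + 2 = 5$)
$- \frac{99361}{X{\left(J{\left(-15 \right)} \right)}} = - \frac{99361}{5}$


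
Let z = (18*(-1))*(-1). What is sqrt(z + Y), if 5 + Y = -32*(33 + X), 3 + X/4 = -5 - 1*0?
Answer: I*sqrt(19) ≈ 4.3589*I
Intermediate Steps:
X = -32 (X = -12 + 4*(-5 - 1*0) = -12 + 4*(-5 + 0) = -12 + 4*(-5) = -12 - 20 = -32)
z = 18 (z = -18*(-1) = 18)
Y = -37 (Y = -5 - 32*(33 - 32) = -5 - 32*1 = -5 - 32 = -37)
sqrt(z + Y) = sqrt(18 - 37) = sqrt(-19) = I*sqrt(19)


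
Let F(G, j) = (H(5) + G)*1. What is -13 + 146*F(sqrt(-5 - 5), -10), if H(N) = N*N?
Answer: 3637 + 146*I*sqrt(10) ≈ 3637.0 + 461.69*I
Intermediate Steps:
H(N) = N**2
F(G, j) = 25 + G (F(G, j) = (5**2 + G)*1 = (25 + G)*1 = 25 + G)
-13 + 146*F(sqrt(-5 - 5), -10) = -13 + 146*(25 + sqrt(-5 - 5)) = -13 + 146*(25 + sqrt(-10)) = -13 + 146*(25 + I*sqrt(10)) = -13 + (3650 + 146*I*sqrt(10)) = 3637 + 146*I*sqrt(10)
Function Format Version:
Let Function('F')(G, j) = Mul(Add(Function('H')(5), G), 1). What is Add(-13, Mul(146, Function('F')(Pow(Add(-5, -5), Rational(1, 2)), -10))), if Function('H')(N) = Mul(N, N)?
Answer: Add(3637, Mul(146, I, Pow(10, Rational(1, 2)))) ≈ Add(3637.0, Mul(461.69, I))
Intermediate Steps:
Function('H')(N) = Pow(N, 2)
Function('F')(G, j) = Add(25, G) (Function('F')(G, j) = Mul(Add(Pow(5, 2), G), 1) = Mul(Add(25, G), 1) = Add(25, G))
Add(-13, Mul(146, Function('F')(Pow(Add(-5, -5), Rational(1, 2)), -10))) = Add(-13, Mul(146, Add(25, Pow(Add(-5, -5), Rational(1, 2))))) = Add(-13, Mul(146, Add(25, Pow(-10, Rational(1, 2))))) = Add(-13, Mul(146, Add(25, Mul(I, Pow(10, Rational(1, 2)))))) = Add(-13, Add(3650, Mul(146, I, Pow(10, Rational(1, 2))))) = Add(3637, Mul(146, I, Pow(10, Rational(1, 2))))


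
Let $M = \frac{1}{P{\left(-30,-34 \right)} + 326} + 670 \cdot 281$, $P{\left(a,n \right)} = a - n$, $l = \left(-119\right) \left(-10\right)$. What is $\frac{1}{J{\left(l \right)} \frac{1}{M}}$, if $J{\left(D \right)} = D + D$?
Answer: $\frac{3654653}{46200} \approx 79.105$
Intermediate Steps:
$l = 1190$
$J{\left(D \right)} = 2 D$
$M = \frac{62129101}{330}$ ($M = \frac{1}{\left(-30 - -34\right) + 326} + 670 \cdot 281 = \frac{1}{\left(-30 + 34\right) + 326} + 188270 = \frac{1}{4 + 326} + 188270 = \frac{1}{330} + 188270 = \frac{62129101}{330} \approx 1.8827 \cdot 10^{5}$)
$\frac{1}{J{\left(l \right)} \frac{1}{M}} = \frac{1}{2 \cdot 1190 \frac{1}{\frac{62129101}{330}}} = \frac{1}{2380 \cdot \frac{330}{62129101}} = \frac{1}{\frac{46200}{3654653}} = \frac{3654653}{46200}$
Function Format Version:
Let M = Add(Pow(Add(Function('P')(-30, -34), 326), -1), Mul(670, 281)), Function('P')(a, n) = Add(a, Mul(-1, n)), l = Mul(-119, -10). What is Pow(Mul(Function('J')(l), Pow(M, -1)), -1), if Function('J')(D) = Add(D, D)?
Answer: Rational(3654653, 46200) ≈ 79.105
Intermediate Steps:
l = 1190
Function('J')(D) = Mul(2, D)
M = Rational(62129101, 330) (M = Add(Pow(Add(Add(-30, Mul(-1, -34)), 326), -1), Mul(670, 281)) = Add(Pow(Add(Add(-30, 34), 326), -1), 188270) = Add(Pow(Add(4, 326), -1), 188270) = Add(Pow(330, -1), 188270) = Add(Rational(1, 330), 188270) = Rational(62129101, 330) ≈ 1.8827e+5)
Pow(Mul(Function('J')(l), Pow(M, -1)), -1) = Pow(Mul(Mul(2, 1190), Pow(Rational(62129101, 330), -1)), -1) = Pow(Mul(2380, Rational(330, 62129101)), -1) = Pow(Rational(46200, 3654653), -1) = Rational(3654653, 46200)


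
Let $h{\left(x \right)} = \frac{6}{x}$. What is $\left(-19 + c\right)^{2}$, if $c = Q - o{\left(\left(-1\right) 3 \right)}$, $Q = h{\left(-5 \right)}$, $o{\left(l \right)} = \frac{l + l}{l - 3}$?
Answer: $\frac{11236}{25} \approx 449.44$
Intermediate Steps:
$o{\left(l \right)} = \frac{2 l}{-3 + l}$
$Q = - \frac{6}{5}$ ($Q = \frac{6}{-5} = 6 \left(- \frac{1}{5}\right) = - \frac{6}{5} \approx -1.2$)
$c = - \frac{11}{5}$ ($c = - \frac{6}{5} - \frac{2 \left(\left(-1\right) 3\right)}{-3 - 3} = - \frac{6}{5} - 2 \left(-3\right) \frac{1}{-3 - 3} = - \frac{6}{5} - 2 \left(-3\right) \frac{1}{-6} = - \frac{6}{5} - 2 \left(-3\right) \left(- \frac{1}{6}\right) = - \frac{6}{5} - 1 = - \frac{11}{5} \approx -2.2$)
$\left(-19 + c\right)^{2} = \left(-19 - \frac{11}{5}\right)^{2} = \left(- \frac{106}{5}\right)^{2} = \frac{11236}{25}$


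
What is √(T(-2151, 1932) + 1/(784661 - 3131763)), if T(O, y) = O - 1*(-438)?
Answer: I*√9436724801013154/2347102 ≈ 41.388*I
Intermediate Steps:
T(O, y) = 438 + O (T(O, y) = O + 438 = 438 + O)
√(T(-2151, 1932) + 1/(784661 - 3131763)) = √((438 - 2151) + 1/(784661 - 3131763)) = √(-1713 + 1/(-2347102)) = √(-1713 - 1/2347102) = √(-4020585727/2347102) = I*√9436724801013154/2347102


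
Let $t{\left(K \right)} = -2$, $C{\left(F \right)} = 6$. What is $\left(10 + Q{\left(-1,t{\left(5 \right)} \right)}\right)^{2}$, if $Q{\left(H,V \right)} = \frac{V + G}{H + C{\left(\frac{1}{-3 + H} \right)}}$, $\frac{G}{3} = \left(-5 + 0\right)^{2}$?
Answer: $\frac{15129}{25} \approx 605.16$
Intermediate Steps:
$G = 75$ ($G = 3 \left(-5 + 0\right)^{2} = 3 \left(-5\right)^{2} = 3 \cdot 25 = 75$)
$Q{\left(H,V \right)} = \frac{75 + V}{6 + H}$ ($Q{\left(H,V \right)} = \frac{V + 75}{H + 6} = \frac{75 + V}{6 + H}$)
$\left(10 + Q{\left(-1,t{\left(5 \right)} \right)}\right)^{2} = \left(10 + \frac{75 - 2}{6 - 1}\right)^{2} = \left(10 + \frac{1}{5} \cdot 73\right)^{2} = \left(10 + \frac{73}{5}\right)^{2} = \left(\frac{123}{5}\right)^{2} = \frac{15129}{25}$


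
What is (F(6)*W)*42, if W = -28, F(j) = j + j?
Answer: -14112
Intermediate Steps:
F(j) = 2*j
(F(6)*W)*42 = ((2*6)*(-28))*42 = (12*(-28))*42 = -336*42 = -14112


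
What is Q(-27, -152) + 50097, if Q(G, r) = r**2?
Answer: 73201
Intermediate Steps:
Q(-27, -152) + 50097 = (-152)**2 + 50097 = 23104 + 50097 = 73201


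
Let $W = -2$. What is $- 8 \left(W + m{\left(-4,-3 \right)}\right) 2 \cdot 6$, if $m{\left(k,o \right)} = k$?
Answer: $576$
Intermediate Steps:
$- 8 \left(W + m{\left(-4,-3 \right)}\right) 2 \cdot 6 = - 8 \left(-2 - 4\right) 2 \cdot 6 = - 8 \left(\left(-6\right) 2\right) 6 = \left(-8\right) \left(-12\right) 6 = 96 \cdot 6 = 576$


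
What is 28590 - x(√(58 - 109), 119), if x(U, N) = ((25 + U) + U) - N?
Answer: 28684 - 2*I*√51 ≈ 28684.0 - 14.283*I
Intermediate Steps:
x(U, N) = 25 - N + 2*U (x(U, N) = (25 + 2*U) - N = 25 - N + 2*U)
28590 - x(√(58 - 109), 119) = 28590 - (25 - 1*119 + 2*√(58 - 109)) = 28590 - (25 - 119 + 2*√(-51)) = 28590 - (25 - 119 + 2*(I*√51)) = 28590 - (25 - 119 + 2*I*√51) = 28590 - (-94 + 2*I*√51) = 28590 + (94 - 2*I*√51) = 28684 - 2*I*√51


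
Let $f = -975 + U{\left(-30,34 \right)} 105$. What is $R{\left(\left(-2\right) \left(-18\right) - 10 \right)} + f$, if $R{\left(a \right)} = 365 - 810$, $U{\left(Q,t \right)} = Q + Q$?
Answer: $-7720$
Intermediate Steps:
$U{\left(Q,t \right)} = 2 Q$
$R{\left(a \right)} = -445$ ($R{\left(a \right)} = 365 - 810 = -445$)
$f = -7275$ ($f = -975 + 2 \left(-30\right) 105 = -975 - 6300 = -7275$)
$R{\left(\left(-2\right) \left(-18\right) - 10 \right)} + f = -445 - 7275 = -7720$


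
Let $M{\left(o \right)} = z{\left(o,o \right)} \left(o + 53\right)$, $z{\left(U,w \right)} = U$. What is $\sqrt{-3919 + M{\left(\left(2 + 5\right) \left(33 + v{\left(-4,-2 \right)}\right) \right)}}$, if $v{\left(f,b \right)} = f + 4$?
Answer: $13 \sqrt{365} \approx 248.36$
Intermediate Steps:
$v{\left(f,b \right)} = 4 + f$
$M{\left(o \right)} = o \left(53 + o\right)$ ($M{\left(o \right)} = o \left(o + 53\right) = o \left(53 + o\right)$)
$\sqrt{-3919 + M{\left(\left(2 + 5\right) \left(33 + v{\left(-4,-2 \right)}\right) \right)}} = \sqrt{-3919 + \left(2 + 5\right) \left(33 + \left(4 - 4\right)\right) \left(53 + \left(2 + 5\right) \left(33 + \left(4 - 4\right)\right)\right)} = \sqrt{-3919 + 7 \left(33 + 0\right) \left(53 + 7 \left(33 + 0\right)\right)} = \sqrt{-3919 + 7 \cdot 33 \left(53 + 7 \cdot 33\right)} = \sqrt{-3919 + 231 \left(53 + 231\right)} = \sqrt{-3919 + 231 \cdot 284} = \sqrt{-3919 + 65604} = \sqrt{61685} = 13 \sqrt{365}$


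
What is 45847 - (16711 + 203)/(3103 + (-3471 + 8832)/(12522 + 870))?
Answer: 635069532317/13853579 ≈ 45842.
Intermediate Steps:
45847 - (16711 + 203)/(3103 + (-3471 + 8832)/(12522 + 870)) = 45847 - 16914/(3103 + 5361/13392) = 45847 - 16914/(3103 + 5361*(1/13392)) = 45847 - 16914/(3103 + 1787/4464) = 45847 - 16914/13853579/4464 = 45847 - 16914*4464/13853579 = 45847 - 1*75504096/13853579 = 45847 - 75504096/13853579 = 635069532317/13853579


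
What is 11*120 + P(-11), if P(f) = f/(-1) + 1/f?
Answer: 14640/11 ≈ 1330.9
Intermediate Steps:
P(f) = 1/f - f (P(f) = f*(-1) + 1/f = -f + 1/f = 1/f - f)
11*120 + P(-11) = 11*120 + (1/(-11) - 1*(-11)) = 1320 + (-1/11 + 11) = 1320 + 120/11 = 14640/11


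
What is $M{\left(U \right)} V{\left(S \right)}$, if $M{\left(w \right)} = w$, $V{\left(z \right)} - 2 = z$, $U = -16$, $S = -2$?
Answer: $0$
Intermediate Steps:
$V{\left(z \right)} = 2 + z$
$M{\left(U \right)} V{\left(S \right)} = - 16 \left(2 - 2\right) = \left(-16\right) 0 = 0$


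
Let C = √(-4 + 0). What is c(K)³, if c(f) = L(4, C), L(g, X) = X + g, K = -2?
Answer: 16 + 88*I ≈ 16.0 + 88.0*I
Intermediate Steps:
C = 2*I (C = √(-4) = 2*I ≈ 2.0*I)
c(f) = 4 + 2*I (c(f) = 2*I + 4 = 4 + 2*I)
c(K)³ = (4 + 2*I)³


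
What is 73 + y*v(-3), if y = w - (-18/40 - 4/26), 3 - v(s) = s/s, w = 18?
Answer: 14327/130 ≈ 110.21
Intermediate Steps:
v(s) = 2 (v(s) = 3 - s/s = 3 - 1*1 = 3 - 1 = 2)
y = 4837/260 (y = 18 - (-18/40 - 4/26) = 18 - (-18*1/40 - 4*1/26) = 18 - (-9/20 - 2/13) = 18 - 1*(-157/260) = 18 + 157/260 = 4837/260 ≈ 18.604)
73 + y*v(-3) = 73 + (4837/260)*2 = 73 + 4837/130 = 14327/130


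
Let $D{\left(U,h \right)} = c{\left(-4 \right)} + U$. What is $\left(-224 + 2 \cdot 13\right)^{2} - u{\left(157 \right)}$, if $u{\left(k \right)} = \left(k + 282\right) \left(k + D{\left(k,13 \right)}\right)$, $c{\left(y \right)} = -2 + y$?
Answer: $-96008$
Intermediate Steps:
$D{\left(U,h \right)} = -6 + U$ ($D{\left(U,h \right)} = \left(-2 - 4\right) + U = -6 + U$)
$u{\left(k \right)} = \left(-6 + 2 k\right) \left(282 + k\right)$ ($u{\left(k \right)} = \left(k + 282\right) \left(k + \left(-6 + k\right)\right) = \left(282 + k\right) \left(-6 + 2 k\right) = \left(-6 + 2 k\right) \left(282 + k\right)$)
$\left(-224 + 2 \cdot 13\right)^{2} - u{\left(157 \right)} = \left(-224 + 2 \cdot 13\right)^{2} - \left(-1692 + 2 \cdot 157^{2} + 558 \cdot 157\right) = \left(-224 + 26\right)^{2} - \left(-1692 + 2 \cdot 24649 + 87606\right) = \left(-198\right)^{2} - \left(-1692 + 49298 + 87606\right) = 39204 - 135212 = -96008$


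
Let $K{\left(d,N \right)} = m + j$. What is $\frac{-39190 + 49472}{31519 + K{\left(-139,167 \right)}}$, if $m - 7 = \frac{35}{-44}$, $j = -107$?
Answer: $\frac{452408}{1382401} \approx 0.32726$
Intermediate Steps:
$m = \frac{273}{44}$ ($m = 7 + \frac{35}{-44} = 7 + 35 \left(- \frac{1}{44}\right) = 7 - \frac{35}{44} = \frac{273}{44} \approx 6.2045$)
$K{\left(d,N \right)} = - \frac{4435}{44}$ ($K{\left(d,N \right)} = \frac{273}{44} - 107 = - \frac{4435}{44}$)
$\frac{-39190 + 49472}{31519 + K{\left(-139,167 \right)}} = \frac{-39190 + 49472}{31519 - \frac{4435}{44}} = \frac{10282}{\frac{1382401}{44}} = 10282 \cdot \frac{44}{1382401} = \frac{452408}{1382401}$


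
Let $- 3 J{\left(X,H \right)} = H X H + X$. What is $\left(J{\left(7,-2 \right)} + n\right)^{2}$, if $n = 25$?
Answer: $\frac{1600}{9} \approx 177.78$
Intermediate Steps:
$J{\left(X,H \right)} = - \frac{X}{3} - \frac{X H^{2}}{3}$ ($J{\left(X,H \right)} = - \frac{H X H + X}{3} = - \frac{X H^{2} + X}{3} = - \frac{X + X H^{2}}{3} = - \frac{X}{3} - \frac{X H^{2}}{3}$)
$\left(J{\left(7,-2 \right)} + n\right)^{2} = \left(\left(- \frac{1}{3}\right) 7 \left(1 + \left(-2\right)^{2}\right) + 25\right)^{2} = \left(\left(- \frac{1}{3}\right) 7 \left(1 + 4\right) + 25\right)^{2} = \left(\left(- \frac{1}{3}\right) 7 \cdot 5 + 25\right)^{2} = \left(- \frac{35}{3} + 25\right)^{2} = \left(\frac{40}{3}\right)^{2} = \frac{1600}{9}$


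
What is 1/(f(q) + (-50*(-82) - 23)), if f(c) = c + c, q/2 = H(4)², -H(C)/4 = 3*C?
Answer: 1/13293 ≈ 7.5228e-5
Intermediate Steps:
H(C) = -12*C
q = 4608 (q = 2*(-12*4)² = 2*(-48)² = 2*2304 = 4608)
f(c) = 2*c
1/(f(q) + (-50*(-82) - 23)) = 1/(2*4608 + (-50*(-82) - 23)) = 1/(9216 + (4100 - 23)) = 1/(9216 + 4077) = 1/13293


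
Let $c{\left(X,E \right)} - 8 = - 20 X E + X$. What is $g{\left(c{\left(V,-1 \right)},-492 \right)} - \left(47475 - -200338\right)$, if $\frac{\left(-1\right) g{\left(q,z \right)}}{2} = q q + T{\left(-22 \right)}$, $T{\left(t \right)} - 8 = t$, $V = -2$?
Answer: $-250097$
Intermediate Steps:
$T{\left(t \right)} = 8 + t$
$c{\left(X,E \right)} = 8 + X - 20 E X$ ($c{\left(X,E \right)} = 8 + \left(- 20 X E + X\right) = 8 - \left(- X + 20 E X\right) = 8 + X - 20 E X$)
$g{\left(q,z \right)} = 28 - 2 q^{2}$ ($g{\left(q,z \right)} = - 2 \left(q q + \left(8 - 22\right)\right) = - 2 \left(q^{2} - 14\right) = - 2 \left(-14 + q^{2}\right) = 28 - 2 q^{2}$)
$g{\left(c{\left(V,-1 \right)},-492 \right)} - \left(47475 - -200338\right) = \left(28 - 2 \left(8 - 2 - \left(-20\right) \left(-2\right)\right)^{2}\right) - \left(47475 - -200338\right) = \left(28 - 2 \left(8 - 2 - 40\right)^{2}\right) - \left(47475 + 200338\right) = \left(28 - 2 \left(-34\right)^{2}\right) - 247813 = \left(28 - 2312\right) - 247813 = -2284 - 247813 = -250097$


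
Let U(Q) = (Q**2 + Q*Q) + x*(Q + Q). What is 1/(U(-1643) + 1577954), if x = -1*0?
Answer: 1/6976852 ≈ 1.4333e-7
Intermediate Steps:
x = 0
U(Q) = 2*Q**2 (U(Q) = (Q**2 + Q*Q) + 0*(Q + Q) = (Q**2 + Q**2) + 0*(2*Q) = 2*Q**2 + 0 = 2*Q**2)
1/(U(-1643) + 1577954) = 1/(2*(-1643)**2 + 1577954) = 1/(2*2699449 + 1577954) = 1/(5398898 + 1577954) = 1/6976852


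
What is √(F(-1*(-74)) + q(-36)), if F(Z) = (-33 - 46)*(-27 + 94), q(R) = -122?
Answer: 19*I*√15 ≈ 73.587*I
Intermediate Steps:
F(Z) = -5293 (F(Z) = -79*67 = -5293)
√(F(-1*(-74)) + q(-36)) = √(-5293 - 122) = √(-5415) = 19*I*√15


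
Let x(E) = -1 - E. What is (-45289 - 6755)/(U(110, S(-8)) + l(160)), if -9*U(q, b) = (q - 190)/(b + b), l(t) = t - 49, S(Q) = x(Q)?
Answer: -3278772/7033 ≈ -466.20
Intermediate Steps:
S(Q) = -1 - Q
l(t) = -49 + t
U(q, b) = -(-190 + q)/(18*b) (U(q, b) = -(q - 190)/(9*(b + b)) = -(-190 + q)/(9*(2*b)) = -(-190 + q)*1/(2*b)/9 = -(-190 + q)/(18*b))
(-45289 - 6755)/(U(110, S(-8)) + l(160)) = (-45289 - 6755)/((190 - 1*110)/(18*(-1 - 1*(-8))) + (-49 + 160)) = -52044/((190 - 110)/(18*(-1 + 8)) + 111) = -52044/((1/18)*80/7 + 111) = -52044/((1/18)*(⅐)*80 + 111) = -52044/(40/63 + 111) = -52044/7033/63 = -52044*63/7033 = -3278772/7033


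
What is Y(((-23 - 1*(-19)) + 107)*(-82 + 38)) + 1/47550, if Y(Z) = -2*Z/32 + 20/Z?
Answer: 30519232741/107748300 ≈ 283.25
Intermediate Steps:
Y(Z) = 20/Z - Z/16 (Y(Z) = -2*Z*(1/32) + 20/Z = -Z/16 + 20/Z = 20/Z - Z/16)
Y(((-23 - 1*(-19)) + 107)*(-82 + 38)) + 1/47550 = (20/((((-23 - 1*(-19)) + 107)*(-82 + 38))) - ((-23 - 1*(-19)) + 107)*(-82 + 38)/16) + 1/47550 = (20/((((-23 + 19) + 107)*(-44))) - ((-23 + 19) + 107)*(-44)/16) + 1/47550 = (20/(((-4 + 107)*(-44))) - (-4 + 107)*(-44)/16) + 1/47550 = (20/((103*(-44))) - 103*(-44)/16) + 1/47550 = (20/(-4532) - 1/16*(-4532)) + 1/47550 = (20*(-1/4532) + 1133/4) + 1/47550 = (-5/1133 + 1133/4) + 1/47550 = 1283669/4532 + 1/47550 = 30519232741/107748300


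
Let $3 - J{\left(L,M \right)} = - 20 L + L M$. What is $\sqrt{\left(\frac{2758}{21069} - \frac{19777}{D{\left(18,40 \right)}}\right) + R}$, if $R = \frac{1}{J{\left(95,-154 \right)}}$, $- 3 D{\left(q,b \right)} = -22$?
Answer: $\frac{7 i \sqrt{36640843059709174}}{25802502} \approx 51.93 i$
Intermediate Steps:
$J{\left(L,M \right)} = 3 + 20 L - L M$ ($J{\left(L,M \right)} = 3 - \left(- 20 L + L M\right) = 3 + 20 L - L M$)
$D{\left(q,b \right)} = \frac{22}{3}$ ($D{\left(q,b \right)} = \left(- \frac{1}{3}\right) \left(-22\right) = \frac{22}{3}$)
$R = \frac{1}{16533}$ ($R = \frac{1}{3 + 20 \cdot 95 - 95 \left(-154\right)} = \frac{1}{3 + 1900 + 14630} = \frac{1}{16533} \approx 6.0485 \cdot 10^{-5}$)
$\sqrt{\left(\frac{2758}{21069} - \frac{19777}{D{\left(18,40 \right)}}\right) + R} = \sqrt{\left(\frac{2758}{21069} - \frac{19777}{\frac{22}{3}}\right) + \frac{1}{16533}} = \sqrt{\left(2758 \cdot \frac{1}{21069} - \frac{59331}{22}\right) + \frac{1}{16533}} = \sqrt{\left(\frac{2758}{21069} - \frac{59331}{22}\right) + \frac{1}{16533}} = \sqrt{- \frac{1249984163}{463518} + \frac{1}{16533}} = \sqrt{- \frac{208747350539}{77407506}} = \frac{7 i \sqrt{36640843059709174}}{25802502}$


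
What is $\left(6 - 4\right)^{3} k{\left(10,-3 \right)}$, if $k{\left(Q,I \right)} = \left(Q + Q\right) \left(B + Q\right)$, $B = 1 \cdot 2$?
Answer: $1920$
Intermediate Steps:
$B = 2$
$k{\left(Q,I \right)} = 2 Q \left(2 + Q\right)$ ($k{\left(Q,I \right)} = \left(Q + Q\right) \left(2 + Q\right) = 2 Q \left(2 + Q\right)$)
$\left(6 - 4\right)^{3} k{\left(10,-3 \right)} = \left(6 - 4\right)^{3} \cdot 2 \cdot 10 \left(2 + 10\right) = 2^{3} \cdot 2 \cdot 10 \cdot 12 = 8 \cdot 240 = 1920$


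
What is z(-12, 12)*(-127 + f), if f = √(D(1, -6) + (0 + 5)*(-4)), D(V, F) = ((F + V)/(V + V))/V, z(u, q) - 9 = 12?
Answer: -2667 + 63*I*√10/2 ≈ -2667.0 + 99.612*I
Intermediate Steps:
z(u, q) = 21 (z(u, q) = 9 + 12 = 21)
D(V, F) = (F + V)/(2*V²) (D(V, F) = ((F + V)/((2*V)))/V = ((F + V)*(1/(2*V)))/V = ((F + V)/(2*V))/V = (F + V)/(2*V²))
f = 3*I*√10/2 (f = √((½)*(-6 + 1)/1² + (0 + 5)*(-4)) = √((½)*1*(-5) + 5*(-4)) = √(-5/2 - 20) = √(-45/2) = 3*I*√10/2 ≈ 4.7434*I)
z(-12, 12)*(-127 + f) = 21*(-127 + 3*I*√10/2) = -2667 + 63*I*√10/2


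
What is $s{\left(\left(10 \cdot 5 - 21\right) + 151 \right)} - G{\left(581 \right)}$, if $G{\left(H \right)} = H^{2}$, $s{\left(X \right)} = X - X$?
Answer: $-337561$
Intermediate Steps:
$s{\left(X \right)} = 0$
$s{\left(\left(10 \cdot 5 - 21\right) + 151 \right)} - G{\left(581 \right)} = 0 - 581^{2} = 0 - 337561 = -337561$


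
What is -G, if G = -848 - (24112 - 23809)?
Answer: 1151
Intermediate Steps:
G = -1151 (G = -848 - 1*303 = -848 - 303 = -1151)
-G = -1*(-1151) = 1151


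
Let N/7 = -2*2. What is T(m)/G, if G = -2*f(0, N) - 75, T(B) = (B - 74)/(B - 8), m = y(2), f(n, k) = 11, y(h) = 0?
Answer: -37/388 ≈ -0.095361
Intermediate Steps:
N = -28 (N = 7*(-2*2) = 7*(-4) = -28)
m = 0
T(B) = (-74 + B)/(-8 + B)
G = -97 (G = -2*11 - 75 = -22 - 75 = -97)
T(m)/G = ((-74 + 0)/(-8 + 0))/(-97) = (-74/(-8))*(-1/97) = -1/8*(-74)*(-1/97) = (37/4)*(-1/97) = -37/388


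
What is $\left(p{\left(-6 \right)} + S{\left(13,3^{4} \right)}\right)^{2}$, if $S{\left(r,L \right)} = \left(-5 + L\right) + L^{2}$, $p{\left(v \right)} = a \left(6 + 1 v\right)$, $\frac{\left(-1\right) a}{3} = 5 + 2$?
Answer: $44049769$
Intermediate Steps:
$a = -21$ ($a = - 3 \left(5 + 2\right) = \left(-3\right) 7 = -21$)
$p{\left(v \right)} = -126 - 21 v$ ($p{\left(v \right)} = - 21 \left(6 + 1 v\right) = - 21 \left(6 + v\right) = -126 - 21 v$)
$S{\left(r,L \right)} = -5 + L + L^{2}$
$\left(p{\left(-6 \right)} + S{\left(13,3^{4} \right)}\right)^{2} = \left(\left(-126 - -126\right) + \left(-5 + 3^{4} + \left(3^{4}\right)^{2}\right)\right)^{2} = \left(\left(-126 + 126\right) + \left(-5 + 81 + 81^{2}\right)\right)^{2} = \left(0 + \left(-5 + 81 + 6561\right)\right)^{2} = \left(0 + 6637\right)^{2} = 6637^{2} = 44049769$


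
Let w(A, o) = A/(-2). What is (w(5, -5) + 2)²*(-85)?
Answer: -85/4 ≈ -21.250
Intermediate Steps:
w(A, o) = -A/2 (w(A, o) = A*(-½) = -A/2)
(w(5, -5) + 2)²*(-85) = (-½*5 + 2)²*(-85) = (-5/2 + 2)²*(-85) = (-½)²*(-85) = (¼)*(-85) = -85/4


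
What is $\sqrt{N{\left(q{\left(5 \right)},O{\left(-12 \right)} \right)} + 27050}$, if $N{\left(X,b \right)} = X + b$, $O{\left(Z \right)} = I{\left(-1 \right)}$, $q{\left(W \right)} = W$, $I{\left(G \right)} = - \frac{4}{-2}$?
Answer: $\sqrt{27057} \approx 164.49$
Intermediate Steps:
$I{\left(G \right)} = 2$ ($I{\left(G \right)} = \left(-4\right) \left(- \frac{1}{2}\right) = 2$)
$O{\left(Z \right)} = 2$
$\sqrt{N{\left(q{\left(5 \right)},O{\left(-12 \right)} \right)} + 27050} = \sqrt{\left(5 + 2\right) + 27050} = \sqrt{7 + 27050} = \sqrt{27057}$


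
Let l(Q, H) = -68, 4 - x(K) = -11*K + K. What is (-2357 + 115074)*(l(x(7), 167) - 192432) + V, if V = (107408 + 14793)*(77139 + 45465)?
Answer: -6715691096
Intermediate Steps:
x(K) = 4 + 10*K (x(K) = 4 - (-11*K + K) = 4 - (-10)*K = 4 + 10*K)
V = 14982331404 (V = 122201*122604 = 14982331404)
(-2357 + 115074)*(l(x(7), 167) - 192432) + V = (-2357 + 115074)*(-68 - 192432) + 14982331404 = 112717*(-192500) + 14982331404 = -21698022500 + 14982331404 = -6715691096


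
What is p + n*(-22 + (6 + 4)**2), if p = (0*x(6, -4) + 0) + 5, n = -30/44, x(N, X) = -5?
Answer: -530/11 ≈ -48.182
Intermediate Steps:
n = -15/22 (n = -30*1/44 = -15/22 ≈ -0.68182)
p = 5 (p = (0*(-5) + 0) + 5 = (0 + 0) + 5 = 0 + 5 = 5)
p + n*(-22 + (6 + 4)**2) = 5 - 15*(-22 + (6 + 4)**2)/22 = 5 - 15*(-22 + 10**2)/22 = 5 - 15*(-22 + 100)/22 = 5 - 15/22*78 = 5 - 585/11 = -530/11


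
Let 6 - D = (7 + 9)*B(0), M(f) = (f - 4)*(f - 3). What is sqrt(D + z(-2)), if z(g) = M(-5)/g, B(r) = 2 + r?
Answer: I*sqrt(62) ≈ 7.874*I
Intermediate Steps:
M(f) = (-4 + f)*(-3 + f)
D = -26 (D = 6 - (7 + 9)*(2 + 0) = 6 - 16*2 = 6 - 1*32 = 6 - 32 = -26)
z(g) = 72/g (z(g) = (12 + (-5)**2 - 7*(-5))/g = (12 + 25 + 35)/g = 72/g)
sqrt(D + z(-2)) = sqrt(-26 + 72/(-2)) = sqrt(-26 + 72*(-1/2)) = sqrt(-26 - 36) = sqrt(-62) = I*sqrt(62)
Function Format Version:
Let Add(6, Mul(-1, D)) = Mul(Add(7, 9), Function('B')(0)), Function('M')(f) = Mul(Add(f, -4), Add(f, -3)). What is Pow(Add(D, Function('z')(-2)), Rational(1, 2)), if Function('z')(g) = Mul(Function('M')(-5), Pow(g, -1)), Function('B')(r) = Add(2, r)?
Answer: Mul(I, Pow(62, Rational(1, 2))) ≈ Mul(7.8740, I)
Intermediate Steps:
Function('M')(f) = Mul(Add(-4, f), Add(-3, f))
D = -26 (D = Add(6, Mul(-1, Mul(Add(7, 9), Add(2, 0)))) = Add(6, Mul(-1, Mul(16, 2))) = Add(6, Mul(-1, 32)) = Add(6, -32) = -26)
Function('z')(g) = Mul(72, Pow(g, -1)) (Function('z')(g) = Mul(Add(12, Pow(-5, 2), Mul(-7, -5)), Pow(g, -1)) = Mul(Add(12, 25, 35), Pow(g, -1)) = Mul(72, Pow(g, -1)))
Pow(Add(D, Function('z')(-2)), Rational(1, 2)) = Pow(Add(-26, Mul(72, Pow(-2, -1))), Rational(1, 2)) = Pow(Add(-26, Mul(72, Rational(-1, 2))), Rational(1, 2)) = Pow(Add(-26, -36), Rational(1, 2)) = Pow(-62, Rational(1, 2)) = Mul(I, Pow(62, Rational(1, 2)))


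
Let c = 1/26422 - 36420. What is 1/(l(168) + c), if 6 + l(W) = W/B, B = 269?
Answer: -7107518/258894011503 ≈ -2.7453e-5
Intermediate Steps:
l(W) = -6 + W/269
c = -962289239/26422 (c = 1/26422 - 36420 = -962289239/26422 ≈ -36420.)
1/(l(168) + c) = 1/((-6 + (1/269)*168) - 962289239/26422) = 1/((-6 + 168/269) - 962289239/26422) = 1/(-1446/269 - 962289239/26422) = 1/(-258894011503/7107518) = -7107518/258894011503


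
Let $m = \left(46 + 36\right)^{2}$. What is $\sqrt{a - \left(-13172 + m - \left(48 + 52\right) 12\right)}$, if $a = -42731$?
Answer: $i \sqrt{35083} \approx 187.3 i$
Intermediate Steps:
$m = 6724$ ($m = 82^{2} = 6724$)
$\sqrt{a - \left(-13172 + m - \left(48 + 52\right) 12\right)} = \sqrt{-42731 + \left(\left(11194 - 6724\right) + \left(\left(48 + 52\right) 12 + 1978\right)\right)} = \sqrt{-42731 + \left(\left(11194 - 6724\right) + \left(100 \cdot 12 + 1978\right)\right)} = \sqrt{-42731 + \left(4470 + \left(1200 + 1978\right)\right)} = \sqrt{-42731 + \left(4470 + 3178\right)} = \sqrt{-42731 + 7648} = \sqrt{-35083} = i \sqrt{35083}$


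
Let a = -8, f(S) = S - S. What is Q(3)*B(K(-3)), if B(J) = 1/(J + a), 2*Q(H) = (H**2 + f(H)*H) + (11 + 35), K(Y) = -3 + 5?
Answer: -55/12 ≈ -4.5833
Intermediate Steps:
f(S) = 0
K(Y) = 2
Q(H) = 23 + H**2/2 (Q(H) = ((H**2 + 0*H) + (11 + 35))/2 = ((H**2 + 0) + 46)/2 = (H**2 + 46)/2 = (46 + H**2)/2 = 23 + H**2/2)
B(J) = 1/(-8 + J) (B(J) = 1/(J - 8) = 1/(-8 + J))
Q(3)*B(K(-3)) = (23 + (1/2)*3**2)/(-8 + 2) = (23 + (1/2)*9)/(-6) = (23 + 9/2)*(-1/6) = (55/2)*(-1/6) = -55/12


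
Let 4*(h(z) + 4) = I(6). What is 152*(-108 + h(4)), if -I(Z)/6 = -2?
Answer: -16568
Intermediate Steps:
I(Z) = 12 (I(Z) = -6*(-2) = 12)
h(z) = -1 (h(z) = -4 + (1/4)*12 = -4 + 3 = -1)
152*(-108 + h(4)) = 152*(-108 - 1) = 152*(-109) = -16568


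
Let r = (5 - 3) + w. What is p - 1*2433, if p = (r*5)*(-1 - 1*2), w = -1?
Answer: -2448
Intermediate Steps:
r = 1 (r = (5 - 3) - 1 = 2 - 1 = 1)
p = -15 (p = (1*5)*(-1 - 1*2) = 5*(-1 - 2) = 5*(-3) = -15)
p - 1*2433 = -15 - 1*2433 = -15 - 2433 = -2448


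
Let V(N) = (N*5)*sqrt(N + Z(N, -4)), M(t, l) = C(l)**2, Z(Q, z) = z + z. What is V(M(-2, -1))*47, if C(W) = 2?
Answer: 1880*I ≈ 1880.0*I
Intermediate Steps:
Z(Q, z) = 2*z
M(t, l) = 4 (M(t, l) = 2**2 = 4)
V(N) = 5*N*sqrt(-8 + N) (V(N) = (N*5)*sqrt(N + 2*(-4)) = (5*N)*sqrt(N - 8) = (5*N)*sqrt(-8 + N) = 5*N*sqrt(-8 + N))
V(M(-2, -1))*47 = (5*4*sqrt(-8 + 4))*47 = (5*4*sqrt(-4))*47 = (5*4*(2*I))*47 = (40*I)*47 = 1880*I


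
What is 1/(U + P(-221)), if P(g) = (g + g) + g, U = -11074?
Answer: -1/11737 ≈ -8.5201e-5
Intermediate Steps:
P(g) = 3*g (P(g) = 2*g + g = 3*g)
1/(U + P(-221)) = 1/(-11074 + 3*(-221)) = 1/(-11074 - 663) = 1/(-11737) = -1/11737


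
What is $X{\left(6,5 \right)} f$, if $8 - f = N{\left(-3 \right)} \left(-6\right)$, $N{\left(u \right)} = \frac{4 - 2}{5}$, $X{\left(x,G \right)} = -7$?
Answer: $- \frac{364}{5} \approx -72.8$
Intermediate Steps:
$N{\left(u \right)} = \frac{2}{5}$ ($N{\left(u \right)} = 2 \cdot \frac{1}{5} = \frac{2}{5}$)
$f = \frac{52}{5}$ ($f = 8 - \frac{2}{5} \left(-6\right) = 8 - - \frac{12}{5} = 8 + \frac{12}{5} = \frac{52}{5} \approx 10.4$)
$X{\left(6,5 \right)} f = \left(-7\right) \frac{52}{5} = - \frac{364}{5}$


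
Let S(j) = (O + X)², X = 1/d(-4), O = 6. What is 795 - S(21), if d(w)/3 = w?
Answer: 109439/144 ≈ 759.99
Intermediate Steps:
d(w) = 3*w
X = -1/12 (X = 1/(3*(-4)) = 1/(-12) = -1/12 ≈ -0.083333)
S(j) = 5041/144 (S(j) = (6 - 1/12)² = (71/12)² = 5041/144)
795 - S(21) = 795 - 1*5041/144 = 795 - 5041/144 = 109439/144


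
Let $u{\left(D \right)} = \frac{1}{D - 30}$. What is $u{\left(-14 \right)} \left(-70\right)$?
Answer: $\frac{35}{22} \approx 1.5909$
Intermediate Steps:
$u{\left(D \right)} = \frac{1}{-30 + D}$
$u{\left(-14 \right)} \left(-70\right) = \frac{1}{-30 - 14} \left(-70\right) = \frac{1}{-44} \left(-70\right) = \left(- \frac{1}{44}\right) \left(-70\right) = \frac{35}{22}$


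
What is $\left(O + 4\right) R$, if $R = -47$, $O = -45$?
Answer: $1927$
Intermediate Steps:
$\left(O + 4\right) R = \left(-45 + 4\right) \left(-47\right) = \left(-41\right) \left(-47\right) = 1927$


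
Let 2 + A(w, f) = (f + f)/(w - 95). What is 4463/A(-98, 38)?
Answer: -861359/462 ≈ -1864.4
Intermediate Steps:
A(w, f) = -2 + 2*f/(-95 + w) (A(w, f) = -2 + (f + f)/(w - 95) = -2 + (2*f)/(-95 + w) = -2 + 2*f/(-95 + w))
4463/A(-98, 38) = 4463/((2*(95 + 38 - 1*(-98))/(-95 - 98))) = 4463/((2*(95 + 38 + 98)/(-193))) = 4463/((2*(-1/193)*231)) = 4463/(-462/193) = 4463*(-193/462) = -861359/462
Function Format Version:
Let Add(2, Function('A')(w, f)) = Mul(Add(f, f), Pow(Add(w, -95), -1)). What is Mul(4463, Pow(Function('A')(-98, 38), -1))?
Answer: Rational(-861359, 462) ≈ -1864.4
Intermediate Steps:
Function('A')(w, f) = Add(-2, Mul(2, f, Pow(Add(-95, w), -1))) (Function('A')(w, f) = Add(-2, Mul(Add(f, f), Pow(Add(w, -95), -1))) = Add(-2, Mul(Mul(2, f), Pow(Add(-95, w), -1))) = Add(-2, Mul(2, f, Pow(Add(-95, w), -1))))
Mul(4463, Pow(Function('A')(-98, 38), -1)) = Mul(4463, Pow(Mul(2, Pow(Add(-95, -98), -1), Add(95, 38, Mul(-1, -98))), -1)) = Mul(4463, Pow(Mul(2, Pow(-193, -1), Add(95, 38, 98)), -1)) = Mul(4463, Pow(Mul(2, Rational(-1, 193), 231), -1)) = Mul(4463, Pow(Rational(-462, 193), -1)) = Mul(4463, Rational(-193, 462)) = Rational(-861359, 462)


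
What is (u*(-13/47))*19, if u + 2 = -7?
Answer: 2223/47 ≈ 47.298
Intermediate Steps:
u = -9 (u = -2 - 7 = -9)
(u*(-13/47))*19 = -(-117)/47*19 = -9*(-13/47)*19 = (117/47)*19 = 2223/47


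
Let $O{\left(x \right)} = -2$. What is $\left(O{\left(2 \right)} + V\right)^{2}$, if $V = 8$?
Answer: $36$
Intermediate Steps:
$\left(O{\left(2 \right)} + V\right)^{2} = \left(-2 + 8\right)^{2} = 6^{2} = 36$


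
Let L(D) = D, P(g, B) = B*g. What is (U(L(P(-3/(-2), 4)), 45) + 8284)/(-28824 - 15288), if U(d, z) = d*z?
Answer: -4277/22056 ≈ -0.19392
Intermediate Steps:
(U(L(P(-3/(-2), 4)), 45) + 8284)/(-28824 - 15288) = ((4*(-3/(-2)))*45 + 8284)/(-28824 - 15288) = ((4*(-3*(-½)))*45 + 8284)/(-44112) = ((4*(3/2))*45 + 8284)*(-1/44112) = (6*45 + 8284)*(-1/44112) = (270 + 8284)*(-1/44112) = 8554*(-1/44112) = -4277/22056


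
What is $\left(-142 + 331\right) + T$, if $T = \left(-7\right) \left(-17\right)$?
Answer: $308$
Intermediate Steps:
$T = 119$
$\left(-142 + 331\right) + T = \left(-142 + 331\right) + 119 = 189 + 119 = 308$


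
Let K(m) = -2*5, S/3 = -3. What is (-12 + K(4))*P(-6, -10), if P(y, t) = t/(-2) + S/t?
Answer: -649/5 ≈ -129.80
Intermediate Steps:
S = -9 (S = 3*(-3) = -9)
K(m) = -10
P(y, t) = -9/t - t/2 (P(y, t) = t/(-2) - 9/t = t*(-½) - 9/t = -t/2 - 9/t = -9/t - t/2)
(-12 + K(4))*P(-6, -10) = (-12 - 10)*(-9/(-10) - ½*(-10)) = -22*(-9*(-⅒) + 5) = -22*(9/10 + 5) = -22*59/10 = -649/5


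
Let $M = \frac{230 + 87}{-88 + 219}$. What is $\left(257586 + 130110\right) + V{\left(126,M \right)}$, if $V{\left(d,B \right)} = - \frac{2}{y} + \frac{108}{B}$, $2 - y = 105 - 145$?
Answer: $\frac{2581189063}{6657} \approx 3.8774 \cdot 10^{5}$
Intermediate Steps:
$M = \frac{317}{131} \approx 2.4198$
$y = 42$ ($y = 2 - \left(105 - 145\right) = 2 - -40 = 2 + 40 = 42$)
$V{\left(d,B \right)} = - \frac{1}{21} + \frac{108}{B}$ ($V{\left(d,B \right)} = - \frac{2}{42} + \frac{108}{B} = \left(-2\right) \frac{1}{42} + \frac{108}{B} = - \frac{1}{21} + \frac{108}{B}$)
$\left(257586 + 130110\right) + V{\left(126,M \right)} = \left(257586 + 130110\right) + \frac{2268 - \frac{317}{131}}{21 \cdot \frac{317}{131}} = 387696 + \frac{1}{21} \cdot \frac{131}{317} \left(2268 - \frac{317}{131}\right) = 387696 + \frac{1}{21} \cdot \frac{131}{317} \cdot \frac{296791}{131} = 387696 + \frac{296791}{6657} = \frac{2581189063}{6657}$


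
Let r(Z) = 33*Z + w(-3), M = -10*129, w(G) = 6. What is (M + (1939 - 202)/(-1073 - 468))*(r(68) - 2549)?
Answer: 25865151/67 ≈ 3.8605e+5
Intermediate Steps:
M = -1290
r(Z) = 6 + 33*Z (r(Z) = 33*Z + 6 = 6 + 33*Z)
(M + (1939 - 202)/(-1073 - 468))*(r(68) - 2549) = (-1290 + (1939 - 202)/(-1073 - 468))*((6 + 33*68) - 2549) = (-1290 + 1737/(-1541))*((6 + 2244) - 2549) = (-1290 + 1737*(-1/1541))*(2250 - 2549) = (-1290 - 1737/1541)*(-299) = -1989627/1541*(-299) = 25865151/67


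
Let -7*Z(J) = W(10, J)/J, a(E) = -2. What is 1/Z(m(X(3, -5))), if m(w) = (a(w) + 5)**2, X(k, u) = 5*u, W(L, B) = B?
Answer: -7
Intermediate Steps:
m(w) = 9 (m(w) = (-2 + 5)**2 = 3**2 = 9)
Z(J) = -1/7 (Z(J) = -J/(7*J) = -1/7*1 = -1/7)
1/Z(m(X(3, -5))) = 1/(-1/7) = -7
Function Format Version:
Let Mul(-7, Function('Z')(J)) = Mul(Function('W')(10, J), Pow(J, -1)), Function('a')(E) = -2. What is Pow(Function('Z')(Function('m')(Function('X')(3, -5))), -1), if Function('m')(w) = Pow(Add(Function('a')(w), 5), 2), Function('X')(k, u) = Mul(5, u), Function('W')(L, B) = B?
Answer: -7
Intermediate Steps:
Function('m')(w) = 9 (Function('m')(w) = Pow(Add(-2, 5), 2) = Pow(3, 2) = 9)
Function('Z')(J) = Rational(-1, 7) (Function('Z')(J) = Mul(Rational(-1, 7), Mul(J, Pow(J, -1))) = Mul(Rational(-1, 7), 1) = Rational(-1, 7))
Pow(Function('Z')(Function('m')(Function('X')(3, -5))), -1) = Pow(Rational(-1, 7), -1) = -7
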